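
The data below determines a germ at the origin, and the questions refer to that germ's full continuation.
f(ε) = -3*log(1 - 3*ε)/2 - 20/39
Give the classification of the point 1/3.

The point is a logarithmic branch point.

The term (-3/2)*log(1 - ε/(1/3)) has argument 1 - 1/3/(1/3) = 0 at 1/3: a logarithmic (infinitely-sheeted) branch point; the remaining terms are analytic or single-valued there.


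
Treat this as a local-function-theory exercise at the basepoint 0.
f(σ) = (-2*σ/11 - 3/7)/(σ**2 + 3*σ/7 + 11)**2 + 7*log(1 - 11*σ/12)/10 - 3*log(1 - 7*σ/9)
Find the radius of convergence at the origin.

The radius of convergence is 12/11.

Denominator factor (σ**2 + 3*σ/7 + 11)^2: discriminant -2147/49, complex-conjugate roots (-3/14) + ((1/14)*sqrt(2147))*i and (-3/14) - ((1/14)*sqrt(2147))*i; poles of order 2, moduli sqrt(11) and sqrt(11).
Branch term (7/10)*log(1 - σ/(12/11)): its argument vanishes at σ = 12/11, a logarithmic branch point, modulus 12/11.
Branch term (-3)*log(1 - σ/(9/7)): its argument vanishes at σ = 9/7, a logarithmic branch point, modulus 9/7.
The radius of convergence is the smallest modulus among the singular points: 12/11.


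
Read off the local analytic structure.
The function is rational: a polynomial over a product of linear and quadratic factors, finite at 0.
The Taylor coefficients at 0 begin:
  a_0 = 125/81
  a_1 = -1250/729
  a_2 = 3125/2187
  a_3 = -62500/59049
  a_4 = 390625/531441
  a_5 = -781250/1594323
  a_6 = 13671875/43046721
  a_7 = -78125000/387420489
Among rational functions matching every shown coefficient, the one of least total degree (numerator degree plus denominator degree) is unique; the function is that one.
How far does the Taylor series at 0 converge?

The radius of convergence is 9/5.

No rational of total degree below 2 reproduces all 8 coefficients; solving the [0/2] Pade equations on them gives f(ζ) = 5/(ζ + 9/5)**2, whose expansion matches every shown term.
Denominator factor (ζ + 9/5)^2: pole of order 2 at -9/5, modulus 9/5.
The radius of convergence is the smallest modulus among the singular points: 9/5.


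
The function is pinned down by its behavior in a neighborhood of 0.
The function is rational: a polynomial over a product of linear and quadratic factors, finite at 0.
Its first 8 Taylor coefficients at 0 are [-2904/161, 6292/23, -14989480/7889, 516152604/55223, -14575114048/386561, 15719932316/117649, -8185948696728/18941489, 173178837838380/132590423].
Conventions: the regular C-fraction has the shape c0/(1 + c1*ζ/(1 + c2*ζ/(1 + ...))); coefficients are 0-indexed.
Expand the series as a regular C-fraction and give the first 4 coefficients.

Taylor coefficients (read off): a_0 = -2904/161, a_1 = 6292/23, a_2 = -14989480/7889, a_3 = 516152604/55223.
c0 = a_0 = -2904/161. Peel one level at a time: if S = 1 + c*ζ/S' with S'(0) = 1, then c is the ζ-coefficient of S and S' = c*ζ/(S - 1).
S_1 = c0/f = 1 + (91/6)*ζ + (219949/1764)*ζ^2 + ...; c1 = 91/6.
S_2 = c1*ζ/(S_1 - 1) = 1 + (-219949/26754)*ζ + (279824353/19882681)*ζ^2 + ...; c2 = -219949/26754.
S_3 = c2*ζ/(S_2 - 1) = 1 + (1678946118/980752591)*ζ + ...; c3 = 1678946118/980752591.

The regular C-fraction coefficients are [-2904/161, 91/6, -219949/26754, 1678946118/980752591].


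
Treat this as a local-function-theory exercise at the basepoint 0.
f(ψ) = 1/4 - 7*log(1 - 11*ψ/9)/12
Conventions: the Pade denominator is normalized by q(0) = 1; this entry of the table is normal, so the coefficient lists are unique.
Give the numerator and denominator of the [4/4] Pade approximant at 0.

Taylor coefficients needed (expand at 0): a_0 = 1/4, a_1 = 77/108, a_2 = 847/1944, a_3 = 9317/26244, a_4 = 102487/314928, a_5 = 1127357/3542940, a_6 = 12400927/38263752, a_7 = 19487171/57395628, a_8 = 1500512167/4132485216.
Write the denominator as Q(ψ) = 1 + q1*ψ + q2*ψ^2 + q3*ψ^3 + q4*ψ^4. Requiring Q*f - P = O(ψ^9) with deg P <= 4 kills the coefficients of ψ^5..ψ^8 in Q*f:
  ψ^5: a_5 + q1*a_4 + q2*a_3 + q3*a_2 + q4*a_1 = 0, i.e. 1127357/3542940 + (102487/314928)*q1 + (9317/26244)*q2 + (847/1944)*q3 + (77/108)*q4 = 0.
  ψ^6: a_6 + q1*a_5 + q2*a_4 + q3*a_3 + q4*a_2 = 0, i.e. 12400927/38263752 + (1127357/3542940)*q1 + (102487/314928)*q2 + (9317/26244)*q3 + (847/1944)*q4 = 0.
  ψ^7: a_7 + q1*a_6 + q2*a_5 + q3*a_4 + q4*a_3 = 0, i.e. 19487171/57395628 + (12400927/38263752)*q1 + (1127357/3542940)*q2 + (102487/314928)*q3 + (9317/26244)*q4 = 0.
  ψ^8: a_8 + q1*a_7 + q2*a_6 + q3*a_5 + q4*a_4 = 0, i.e. 1500512167/4132485216 + (19487171/57395628)*q1 + (12400927/38263752)*q2 + (1127357/3542940)*q3 + (102487/314928)*q4 = 0.
Solving this linear system: q1 = -22/9, q2 = 121/63, q3 = -2662/5103, q4 = 14641/459270.
The numerator is Q*f truncated at degree 4: P0 = a_0 = 1/4; P1 = a_1 + q1*a_0 = 11/108; P2 = a_2 + q1*a_1 + q2*a_0 = -3751/4536; P3 = a_3 + q1*a_2 + q2*a_1 + q3*a_0 = 97163/183708; P4 = a_4 + q1*a_3 + q2*a_2 + q3*a_1 + q4*a_0 = -2298637/33067440.

The Pade approximant has numerator coefficients [1/4, 11/108, -3751/4536, 97163/183708, -2298637/33067440]; denominator coefficients [1, -22/9, 121/63, -2662/5103, 14641/459270].


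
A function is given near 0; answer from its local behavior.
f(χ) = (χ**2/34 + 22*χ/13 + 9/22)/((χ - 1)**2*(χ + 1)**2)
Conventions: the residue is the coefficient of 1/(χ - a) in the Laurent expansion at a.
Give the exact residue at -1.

At the order-2 pole -1 set g(χ) = (χ - (-1))^2*f(χ) = (χ**2/34 + 22*χ/13 + 9/22)/(χ - 1)**2.
Order-2 pole: residue = g'(a); g'(-1) = 71/748, so the residue is 71/748.

The residue is 71/748.


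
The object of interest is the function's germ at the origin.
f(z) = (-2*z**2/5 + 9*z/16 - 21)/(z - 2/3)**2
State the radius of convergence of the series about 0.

Denominator factor (z - 2/3)^2: pole of order 2 at 2/3, modulus 2/3.
The radius of convergence is the smallest modulus among the singular points: 2/3.

The radius of convergence is 2/3.


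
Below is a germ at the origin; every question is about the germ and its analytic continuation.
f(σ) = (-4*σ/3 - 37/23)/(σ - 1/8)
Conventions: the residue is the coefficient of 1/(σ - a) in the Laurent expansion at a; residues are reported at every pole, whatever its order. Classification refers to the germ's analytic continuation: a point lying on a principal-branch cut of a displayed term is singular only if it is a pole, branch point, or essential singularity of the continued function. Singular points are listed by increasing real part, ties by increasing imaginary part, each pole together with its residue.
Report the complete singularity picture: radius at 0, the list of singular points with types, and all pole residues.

Denominator factor (σ - 1/8): pole of order 1 at 1/8, modulus 1/8.
The radius of convergence is the smallest modulus among the singular points: 1/8.
At the order-1 pole 1/8 set g(σ) = (σ - (1/8))*f(σ) = -4*σ/3 - 37/23.
Simple pole: residue = g(a) at a = 1/8, which is -245/138.

Radius of convergence at 0: 1/8.
At 1/8: a pole of order 1; residue -245/138.


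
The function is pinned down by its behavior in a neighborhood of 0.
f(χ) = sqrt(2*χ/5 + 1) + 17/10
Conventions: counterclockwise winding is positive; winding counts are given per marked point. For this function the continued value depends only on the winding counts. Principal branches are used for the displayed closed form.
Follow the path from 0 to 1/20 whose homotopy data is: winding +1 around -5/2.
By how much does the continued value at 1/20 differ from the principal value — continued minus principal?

Continued minus principal equals -(1/5)*sqrt(102).

The rational part is single-valued and drops out of the difference; each branch term changes only by its own monodromy.
(1)*sqrt(1 - χ/(-5/2)): winding +1 is odd, the square root flips sign, contributing -2*(1)*sqrt(1 - (1/20)/(-5/2)) = -2*(1)*sqrt(51/50) = -(1/5)*sqrt(102).
Summing the contributions at χ = 1/20 gives -(1/5)*sqrt(102).


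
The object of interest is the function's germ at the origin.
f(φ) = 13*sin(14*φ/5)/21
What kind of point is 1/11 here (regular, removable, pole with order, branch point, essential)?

The point is a regular point.

There is no denominator, hence no pole anywhere.
The factor sin(14*φ/5) is entire.
So the germ continues analytically to 1/11.


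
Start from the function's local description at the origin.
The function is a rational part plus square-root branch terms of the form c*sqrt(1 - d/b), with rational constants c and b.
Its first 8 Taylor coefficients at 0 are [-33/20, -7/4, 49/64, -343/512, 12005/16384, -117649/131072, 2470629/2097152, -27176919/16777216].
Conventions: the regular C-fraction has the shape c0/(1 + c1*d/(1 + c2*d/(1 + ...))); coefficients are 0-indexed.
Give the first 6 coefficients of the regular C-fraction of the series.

Taylor coefficients (read off): a_0 = -33/20, a_1 = -7/4, a_2 = 49/64, a_3 = -343/512, a_4 = 12005/16384, a_5 = -117649/131072.
c0 = a_0 = -33/20. Peel one level at a time: if S = 1 + c*d/S' with S'(0) = 1, then c is the d-coefficient of S and S' = c*d/(S - 1).
S_1 = c0/f = 1 + (-35/33)*d + (27685/17424)*d^2 + ...; c1 = -35/33.
S_2 = c1*d/(S_1 - 1) = 1 + (791/528)*d + (-49/256)*d^2 + ...; c2 = 791/528.
S_3 = c2*d/(S_2 - 1) = 1 + (231/1808)*d + (-312081/3268864)*d^2 + ...; c3 = 231/1808.
S_4 = c3*d/(S_3 - 1) = 1 + (1351/1808)*d + (-49/256)*d^2 + ...; c4 = 1351/1808.
S_5 = c4*d/(S_4 - 1) = 1 + (791/3088)*d + ...; c5 = 791/3088.

The regular C-fraction coefficients are [-33/20, -35/33, 791/528, 231/1808, 1351/1808, 791/3088].


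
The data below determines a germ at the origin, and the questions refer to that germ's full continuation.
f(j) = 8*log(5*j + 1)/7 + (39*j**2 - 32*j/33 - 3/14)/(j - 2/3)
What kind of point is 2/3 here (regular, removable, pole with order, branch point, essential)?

The denominator factor j - 2/3 vanishes at 2/3 and appears to the power 1; the numerator there equals 22831/1386, nonzero, and no other factor vanishes.
The branch terms are analytic at this point.
Hence a pole whose order is the multiplicity, 1.

The point is a pole of order 1.


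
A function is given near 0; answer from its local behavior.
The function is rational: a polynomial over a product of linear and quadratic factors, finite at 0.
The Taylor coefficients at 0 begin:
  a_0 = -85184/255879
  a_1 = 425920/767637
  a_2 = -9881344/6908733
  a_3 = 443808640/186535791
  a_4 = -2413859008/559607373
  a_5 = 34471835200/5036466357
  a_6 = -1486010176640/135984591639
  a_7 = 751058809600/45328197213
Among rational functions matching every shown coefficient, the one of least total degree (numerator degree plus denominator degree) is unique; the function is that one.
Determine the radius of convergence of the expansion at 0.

No rational of total degree below 6 reproduces all 8 coefficients; solving the [0/6] Pade equations on them gives f(r) = 8/(13*(r - 3/2)**3*(r + 9/11)**3), whose expansion matches every shown term.
Denominator factor (r - 3/2)^3: pole of order 3 at 3/2, modulus 3/2.
Denominator factor (r + 9/11)^3: pole of order 3 at -9/11, modulus 9/11.
The radius of convergence is the smallest modulus among the singular points: 9/11.

The radius of convergence is 9/11.


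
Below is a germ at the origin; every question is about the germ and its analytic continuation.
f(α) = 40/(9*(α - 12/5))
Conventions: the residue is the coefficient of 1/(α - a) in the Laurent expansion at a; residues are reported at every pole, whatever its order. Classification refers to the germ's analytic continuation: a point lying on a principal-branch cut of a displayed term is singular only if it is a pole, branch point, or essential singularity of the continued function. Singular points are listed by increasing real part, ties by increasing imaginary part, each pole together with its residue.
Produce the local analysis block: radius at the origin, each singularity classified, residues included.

Denominator factor (α - 12/5): pole of order 1 at 12/5, modulus 12/5.
The radius of convergence is the smallest modulus among the singular points: 12/5.
At the order-1 pole 12/5 set g(α) = (α - (12/5))*f(α) = 40/9.
Simple pole: residue = g(a) at a = 12/5, which is 40/9.

Radius of convergence at 0: 12/5.
At 12/5: a pole of order 1; residue 40/9.


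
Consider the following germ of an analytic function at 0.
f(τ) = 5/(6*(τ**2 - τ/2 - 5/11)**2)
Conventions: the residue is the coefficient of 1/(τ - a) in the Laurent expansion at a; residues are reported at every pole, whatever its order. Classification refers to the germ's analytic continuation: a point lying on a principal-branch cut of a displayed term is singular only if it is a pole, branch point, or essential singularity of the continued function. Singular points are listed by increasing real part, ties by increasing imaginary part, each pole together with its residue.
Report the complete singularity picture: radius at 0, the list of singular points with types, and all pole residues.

Radius of convergence at 0: -1/4 + (1/44)*sqrt(1001).
At 1/4 - (1/44)*sqrt(1001): a pole of order 2; residue (440/24843)*sqrt(1001).
At 1/4 + (1/44)*sqrt(1001): a pole of order 2; residue -(440/24843)*sqrt(1001).

Denominator factor (τ**2 - τ/2 - 5/11)^2: discriminant 91/44, real irrational roots 1/4 + (1/44)*sqrt(1001) and 1/4 - (1/44)*sqrt(1001); poles of order 2, moduli 1/4 + (1/44)*sqrt(1001) and -1/4 + (1/44)*sqrt(1001).
The radius of convergence is the smallest modulus among the singular points: -1/4 + (1/44)*sqrt(1001).
The factor τ**2 - τ/2 - 5/11 splits as (τ - a)(τ - a') with a = 1/4 - (1/44)*sqrt(1001), a' = 1/4 + (1/44)*sqrt(1001). At the order-2 pole a set g(τ) = (τ - a)^2*f(τ) = [5/6] / (τ - a')^2.
Order-2 pole: residue = g'(a); g'(1/4 - (1/44)*sqrt(1001)) = (440/24843)*sqrt(1001), so the residue is (440/24843)*sqrt(1001).
The factor τ**2 - τ/2 - 5/11 splits as (τ - a)(τ - a') with a = 1/4 + (1/44)*sqrt(1001), a' = 1/4 - (1/44)*sqrt(1001). At the order-2 pole a set g(τ) = (τ - a)^2*f(τ) = [5/6] / (τ - a')^2.
Order-2 pole: residue = g'(a); g'(1/4 + (1/44)*sqrt(1001)) = -(440/24843)*sqrt(1001), so the residue is -(440/24843)*sqrt(1001).
List the singular points by increasing real part (a conjugate pair: the negative imaginary part first).


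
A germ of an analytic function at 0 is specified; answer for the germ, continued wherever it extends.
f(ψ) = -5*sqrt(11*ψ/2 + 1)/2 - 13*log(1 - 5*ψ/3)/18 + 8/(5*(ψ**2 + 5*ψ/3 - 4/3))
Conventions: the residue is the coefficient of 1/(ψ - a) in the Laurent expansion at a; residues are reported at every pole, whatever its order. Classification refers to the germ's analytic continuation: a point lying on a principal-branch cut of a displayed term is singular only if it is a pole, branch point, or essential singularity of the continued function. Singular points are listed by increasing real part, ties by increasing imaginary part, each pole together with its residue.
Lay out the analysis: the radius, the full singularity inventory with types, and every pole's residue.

Denominator factor (ψ**2 + 5*ψ/3 - 4/3): discriminant 73/9, real irrational roots -5/6 + (1/6)*sqrt(73) and -5/6 - (1/6)*sqrt(73); poles of order 1, moduli -5/6 + (1/6)*sqrt(73) and 5/6 + (1/6)*sqrt(73).
Branch term (-13/18)*log(1 - ψ/(3/5)): its argument vanishes at ψ = 3/5, a logarithmic branch point, modulus 3/5.
Branch term (-5/2)*sqrt(1 - ψ/(-2/11)): its argument vanishes at ψ = -2/11, a square-root branch point, modulus 2/11.
The radius of convergence is the smallest modulus among the singular points: 2/11.
The branch terms are analytic at -5/6 - (1/6)*sqrt(73) and contribute nothing to the residue; only the rational part matters.
The factor ψ**2 + 5*ψ/3 - 4/3 splits as (ψ - a)(ψ - a') with a = -5/6 - (1/6)*sqrt(73), a' = -5/6 + (1/6)*sqrt(73). At the order-1 pole a set g(ψ) = (ψ - a)*(rational part) = [8/5] / (ψ - a').
Simple pole: residue = g(a) at a = -5/6 - (1/6)*sqrt(73), which is -(24/365)*sqrt(73).
The branch terms are analytic at -5/6 + (1/6)*sqrt(73) and contribute nothing to the residue; only the rational part matters.
The factor ψ**2 + 5*ψ/3 - 4/3 splits as (ψ - a)(ψ - a') with a = -5/6 + (1/6)*sqrt(73), a' = -5/6 - (1/6)*sqrt(73). At the order-1 pole a set g(ψ) = (ψ - a)*(rational part) = [8/5] / (ψ - a').
Simple pole: residue = g(a) at a = -5/6 + (1/6)*sqrt(73), which is (24/365)*sqrt(73).
List the singular points by increasing real part (a conjugate pair: the negative imaginary part first).

Radius of convergence at 0: 2/11.
At -5/6 - (1/6)*sqrt(73): a pole of order 1; residue -(24/365)*sqrt(73).
At -2/11: an algebraic (square-root) branch point.
At -5/6 + (1/6)*sqrt(73): a pole of order 1; residue (24/365)*sqrt(73).
At 3/5: a logarithmic branch point.


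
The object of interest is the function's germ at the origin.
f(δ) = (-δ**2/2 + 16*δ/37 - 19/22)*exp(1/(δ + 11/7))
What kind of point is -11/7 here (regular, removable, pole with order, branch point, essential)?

The point is an essential singularity.

The exponent 1/(δ - (-11/7)) has a pole at -11/7, so exp(1/(δ - (-11/7))) takes every nonzero value near it: an essential singularity (not a pole of any order).


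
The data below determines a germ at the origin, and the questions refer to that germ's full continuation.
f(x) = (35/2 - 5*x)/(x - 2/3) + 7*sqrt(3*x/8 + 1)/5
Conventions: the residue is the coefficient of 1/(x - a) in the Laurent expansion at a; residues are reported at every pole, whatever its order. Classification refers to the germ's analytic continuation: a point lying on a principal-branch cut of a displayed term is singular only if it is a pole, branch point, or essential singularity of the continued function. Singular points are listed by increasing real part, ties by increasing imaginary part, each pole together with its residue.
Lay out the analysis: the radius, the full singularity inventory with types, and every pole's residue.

Radius of convergence at 0: 2/3.
At -8/3: an algebraic (square-root) branch point.
At 2/3: a pole of order 1; residue 85/6.

Denominator factor (x - 2/3): pole of order 1 at 2/3, modulus 2/3.
Branch term (7/5)*sqrt(1 - x/(-8/3)): its argument vanishes at x = -8/3, a square-root branch point, modulus 8/3.
The radius of convergence is the smallest modulus among the singular points: 2/3.
The branch term is analytic at 2/3 and contributes nothing to the residue; only the rational part matters.
At the order-1 pole 2/3 set g(x) = (x - (2/3))*(rational part) = 35/2 - 5*x.
Simple pole: residue = g(a) at a = 2/3, which is 85/6.
List the singular points by increasing real part (a conjugate pair: the negative imaginary part first).


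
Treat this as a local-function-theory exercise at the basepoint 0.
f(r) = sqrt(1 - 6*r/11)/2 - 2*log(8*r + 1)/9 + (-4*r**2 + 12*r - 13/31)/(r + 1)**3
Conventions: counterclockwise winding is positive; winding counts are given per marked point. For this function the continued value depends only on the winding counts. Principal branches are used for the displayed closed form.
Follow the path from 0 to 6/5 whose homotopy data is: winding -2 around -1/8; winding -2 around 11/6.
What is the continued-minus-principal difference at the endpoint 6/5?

Continued minus principal equals (8/9)*pi*i.

The rational part is single-valued and drops out of the difference; each branch term changes only by its own monodromy.
(1/2)*sqrt(1 - r/(11/6)): winding -2 is even, the square root returns to the same sheet, contribution 0.
(-2/9)*log(1 - r/(-1/8)): each positive loop around -1/8 adds 2*pi*i to the log, so winding -2 contributes (-2/9)*(-2)*2*pi*i = (8/9)*pi*i.
Summing the contributions at r = 6/5 gives (8/9)*pi*i.


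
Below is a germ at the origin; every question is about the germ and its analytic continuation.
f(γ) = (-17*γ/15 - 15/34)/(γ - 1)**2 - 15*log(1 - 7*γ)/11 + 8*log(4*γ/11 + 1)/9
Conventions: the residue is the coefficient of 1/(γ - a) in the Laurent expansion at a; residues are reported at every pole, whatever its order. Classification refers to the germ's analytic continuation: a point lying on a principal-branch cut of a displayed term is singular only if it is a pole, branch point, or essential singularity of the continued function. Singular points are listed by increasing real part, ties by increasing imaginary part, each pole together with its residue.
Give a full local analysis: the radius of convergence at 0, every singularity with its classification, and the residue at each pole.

Denominator factor (γ - 1)^2: pole of order 2 at 1, modulus 1.
Branch term (8/9)*log(1 - γ/(-11/4)): its argument vanishes at γ = -11/4, a logarithmic branch point, modulus 11/4.
Branch term (-15/11)*log(1 - γ/(1/7)): its argument vanishes at γ = 1/7, a logarithmic branch point, modulus 1/7.
The radius of convergence is the smallest modulus among the singular points: 1/7.
The branch terms are analytic at 1 and contribute nothing to the residue; only the rational part matters.
At the order-2 pole 1 set g(γ) = (γ - (1))^2*(rational part) = -17*γ/15 - 15/34.
Order-2 pole: residue = g'(a); g'(1) = -17/15, so the residue is -17/15.
List the singular points by increasing real part (a conjugate pair: the negative imaginary part first).

Radius of convergence at 0: 1/7.
At -11/4: a logarithmic branch point.
At 1/7: a logarithmic branch point.
At 1: a pole of order 2; residue -17/15.


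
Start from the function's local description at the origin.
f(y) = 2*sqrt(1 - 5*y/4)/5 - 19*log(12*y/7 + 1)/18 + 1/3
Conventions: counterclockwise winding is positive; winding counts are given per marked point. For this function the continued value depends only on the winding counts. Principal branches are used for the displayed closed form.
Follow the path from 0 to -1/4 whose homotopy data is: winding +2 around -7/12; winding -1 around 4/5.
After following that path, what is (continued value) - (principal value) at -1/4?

The rational part is single-valued and drops out of the difference; each branch term changes only by its own monodromy.
(2/5)*sqrt(1 - y/(4/5)): winding -1 is odd, the square root flips sign, contributing -2*(2/5)*sqrt(1 - (-1/4)/(4/5)) = -2*(2/5)*sqrt(21/16) = -(1/5)*sqrt(21).
(-19/18)*log(1 - y/(-7/12)): each positive loop around -7/12 adds 2*pi*i to the log, so winding +2 contributes (-19/18)*(2)*2*pi*i = -(38/9)*pi*i.
Summing the contributions at y = -1/4 gives (-(1/5)*sqrt(21)) - ((38/9)*pi)*i.

Continued minus principal equals (-(1/5)*sqrt(21)) - ((38/9)*pi)*i.


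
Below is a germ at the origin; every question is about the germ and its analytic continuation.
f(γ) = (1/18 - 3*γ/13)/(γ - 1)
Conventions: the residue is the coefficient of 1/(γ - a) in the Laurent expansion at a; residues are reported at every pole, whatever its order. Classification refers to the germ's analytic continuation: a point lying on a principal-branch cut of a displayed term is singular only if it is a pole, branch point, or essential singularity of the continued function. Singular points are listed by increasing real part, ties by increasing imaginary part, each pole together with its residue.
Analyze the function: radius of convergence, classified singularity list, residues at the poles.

Denominator factor (γ - 1): pole of order 1 at 1, modulus 1.
The radius of convergence is the smallest modulus among the singular points: 1.
At the order-1 pole 1 set g(γ) = (γ - (1))*f(γ) = 1/18 - 3*γ/13.
Simple pole: residue = g(a) at a = 1, which is -41/234.

Radius of convergence at 0: 1.
At 1: a pole of order 1; residue -41/234.


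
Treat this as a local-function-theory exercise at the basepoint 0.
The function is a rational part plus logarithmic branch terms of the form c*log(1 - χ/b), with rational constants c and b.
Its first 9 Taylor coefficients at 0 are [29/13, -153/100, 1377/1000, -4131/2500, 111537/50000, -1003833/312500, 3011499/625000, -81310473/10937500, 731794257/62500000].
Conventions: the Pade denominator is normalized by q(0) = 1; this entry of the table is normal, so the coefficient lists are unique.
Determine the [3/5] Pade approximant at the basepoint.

The Pade approximant has numerator coefficients [29/13, 2671074513/467620400, 226747641357/65466856000, 169089849/5237348480]; denominator coefficients [1, 4671081/1438832, 796167387/251795600, 2316325329/2517956000, 2640415401/31474450000, 16012140183/629489000000].

Taylor coefficients needed (read off): a_0 = 29/13, a_1 = -153/100, a_2 = 1377/1000, a_3 = -4131/2500, a_4 = 111537/50000, a_5 = -1003833/312500, a_6 = 3011499/625000, a_7 = -81310473/10937500, a_8 = 731794257/62500000.
Write the denominator as Q(χ) = 1 + q1*χ + q2*χ^2 + q3*χ^3 + q4*χ^4 + q5*χ^5. Requiring Q*f - P = O(χ^9) with deg P <= 3 kills the coefficients of χ^4..χ^8 in Q*f:
  χ^4: a_4 + q1*a_3 + q2*a_2 + q3*a_1 + q4*a_0 = 0, i.e. 111537/50000 + (-4131/2500)*q1 + (1377/1000)*q2 + (-153/100)*q3 + (29/13)*q4 = 0.
  χ^5: a_5 + q1*a_4 + q2*a_3 + q3*a_2 + q4*a_1 + q5*a_0 = 0, i.e. -1003833/312500 + (111537/50000)*q1 + (-4131/2500)*q2 + (1377/1000)*q3 + (-153/100)*q4 + (29/13)*q5 = 0.
  χ^6: a_6 + q1*a_5 + q2*a_4 + q3*a_3 + q4*a_2 + q5*a_1 = 0, i.e. 3011499/625000 + (-1003833/312500)*q1 + (111537/50000)*q2 + (-4131/2500)*q3 + (1377/1000)*q4 + (-153/100)*q5 = 0.
  χ^7: a_7 + q1*a_6 + q2*a_5 + q3*a_4 + q4*a_3 + q5*a_2 = 0, i.e. -81310473/10937500 + (3011499/625000)*q1 + (-1003833/312500)*q2 + (111537/50000)*q3 + (-4131/2500)*q4 + (1377/1000)*q5 = 0.
  χ^8: a_8 + q1*a_7 + q2*a_6 + q3*a_5 + q4*a_4 + q5*a_3 = 0, i.e. 731794257/62500000 + (-81310473/10937500)*q1 + (3011499/625000)*q2 + (-1003833/312500)*q3 + (111537/50000)*q4 + (-4131/2500)*q5 = 0.
Solving this linear system: q1 = 4671081/1438832, q2 = 796167387/251795600, q3 = 2316325329/2517956000, q4 = 2640415401/31474450000, q5 = 16012140183/629489000000.
The numerator is Q*f truncated at degree 3: P0 = a_0 = 29/13; P1 = a_1 + q1*a_0 = 2671074513/467620400; P2 = a_2 + q1*a_1 + q2*a_0 = 226747641357/65466856000; P3 = a_3 + q1*a_2 + q2*a_1 + q3*a_0 = 169089849/5237348480.


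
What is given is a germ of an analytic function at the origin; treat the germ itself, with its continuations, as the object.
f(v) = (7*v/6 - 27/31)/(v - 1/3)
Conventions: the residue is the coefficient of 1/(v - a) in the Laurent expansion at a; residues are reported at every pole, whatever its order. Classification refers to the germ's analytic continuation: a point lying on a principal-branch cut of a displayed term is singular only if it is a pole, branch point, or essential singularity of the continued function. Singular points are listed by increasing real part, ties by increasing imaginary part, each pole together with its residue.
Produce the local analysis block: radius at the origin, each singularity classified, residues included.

Denominator factor (v - 1/3): pole of order 1 at 1/3, modulus 1/3.
The radius of convergence is the smallest modulus among the singular points: 1/3.
At the order-1 pole 1/3 set g(v) = (v - (1/3))*f(v) = 7*v/6 - 27/31.
Simple pole: residue = g(a) at a = 1/3, which is -269/558.

Radius of convergence at 0: 1/3.
At 1/3: a pole of order 1; residue -269/558.


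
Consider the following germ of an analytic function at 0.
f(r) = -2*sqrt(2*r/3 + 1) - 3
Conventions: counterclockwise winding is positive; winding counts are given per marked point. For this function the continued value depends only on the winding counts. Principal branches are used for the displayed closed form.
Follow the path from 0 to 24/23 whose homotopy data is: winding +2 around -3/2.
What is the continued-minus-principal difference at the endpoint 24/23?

The rational part is single-valued and drops out of the difference; each branch term changes only by its own monodromy.
(-2)*sqrt(1 - r/(-3/2)): winding +2 is even, the square root returns to the same sheet, contribution 0.
Summing the contributions at r = 24/23 gives 0.

Continued minus principal equals 0.


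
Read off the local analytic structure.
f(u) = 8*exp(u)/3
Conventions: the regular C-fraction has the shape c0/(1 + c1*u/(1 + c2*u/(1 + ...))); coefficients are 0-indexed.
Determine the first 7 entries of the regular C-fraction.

The regular C-fraction coefficients are [8/3, -1, 1/2, -1/6, 1/6, -1/10, 1/10].

Taylor coefficients (expand at 0): a_0 = 8/3, a_1 = 8/3, a_2 = 4/3, a_3 = 4/9, a_4 = 1/9, a_5 = 1/45, a_6 = 1/270.
c0 = a_0 = 8/3. Peel one level at a time: if S = 1 + c*u/S' with S'(0) = 1, then c is the u-coefficient of S and S' = c*u/(S - 1).
S_1 = c0/f = 1 + (-1)*u + (1/2)*u^2 + ...; c1 = -1.
S_2 = c1*u/(S_1 - 1) = 1 + (1/2)*u + (1/12)*u^2 + ...; c2 = 1/2.
S_3 = c2*u/(S_2 - 1) = 1 + (-1/6)*u + (1/36)*u^2 + ...; c3 = -1/6.
S_4 = c3*u/(S_3 - 1) = 1 + (1/6)*u + (1/60)*u^2 + ...; c4 = 1/6.
S_5 = c4*u/(S_4 - 1) = 1 + (-1/10)*u + (1/100)*u^2 + ...; c5 = -1/10.
S_6 = c5*u/(S_5 - 1) = 1 + (1/10)*u + ...; c6 = 1/10.


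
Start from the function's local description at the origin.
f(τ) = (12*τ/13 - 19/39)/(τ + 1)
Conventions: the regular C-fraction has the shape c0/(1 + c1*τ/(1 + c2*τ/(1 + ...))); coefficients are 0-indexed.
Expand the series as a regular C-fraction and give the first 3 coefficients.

Taylor coefficients (expand at 0): a_0 = -19/39, a_1 = 55/39, a_2 = -55/39.
c0 = a_0 = -19/39. Peel one level at a time: if S = 1 + c*τ/S' with S'(0) = 1, then c is the τ-coefficient of S and S' = c*τ/(S - 1).
S_1 = c0/f = 1 + (55/19)*τ + (1980/361)*τ^2 + ...; c1 = 55/19.
S_2 = c1*τ/(S_1 - 1) = 1 + (-36/19)*τ + ...; c2 = -36/19.

The regular C-fraction coefficients are [-19/39, 55/19, -36/19].


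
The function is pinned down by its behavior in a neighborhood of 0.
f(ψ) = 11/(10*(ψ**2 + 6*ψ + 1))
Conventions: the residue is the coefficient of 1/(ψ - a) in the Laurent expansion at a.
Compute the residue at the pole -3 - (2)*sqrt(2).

The residue is -(11/80)*sqrt(2).

The factor ψ**2 + 6*ψ + 1 splits as (ψ - a)(ψ - a') with a = -3 - (2)*sqrt(2), a' = -3 + (2)*sqrt(2). At the order-1 pole a set g(ψ) = (ψ - a)*f(ψ) = [11/10] / (ψ - a').
Simple pole: residue = g(a) at a = -3 - (2)*sqrt(2), which is -(11/80)*sqrt(2).


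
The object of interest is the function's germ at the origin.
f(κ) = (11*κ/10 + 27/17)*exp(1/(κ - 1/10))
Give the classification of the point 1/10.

The point is an essential singularity.

The exponent 1/(κ - (1/10)) has a pole at 1/10, so exp(1/(κ - (1/10))) takes every nonzero value near it: an essential singularity (not a pole of any order).


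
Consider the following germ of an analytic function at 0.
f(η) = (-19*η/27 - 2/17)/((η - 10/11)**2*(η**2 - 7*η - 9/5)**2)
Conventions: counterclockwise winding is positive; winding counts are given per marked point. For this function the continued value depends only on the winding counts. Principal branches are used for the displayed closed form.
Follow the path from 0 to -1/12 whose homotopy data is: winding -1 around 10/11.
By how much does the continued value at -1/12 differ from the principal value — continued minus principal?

The function is rational, hence single-valued: continuing it around any pole returns the same value, so the difference is 0.

Continued minus principal equals 0.


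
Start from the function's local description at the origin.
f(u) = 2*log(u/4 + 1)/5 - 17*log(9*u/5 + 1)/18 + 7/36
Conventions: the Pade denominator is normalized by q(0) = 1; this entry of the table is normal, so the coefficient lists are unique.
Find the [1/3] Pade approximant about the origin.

The Pade approximant has numerator coefficients [7/36, -68352083843/48090999360]; denominator coefficients [1, 3682935057/4007583280, -1213788447/5009479100, 106493456103/400758328000].

Taylor coefficients needed (expand at 0): a_0 = 7/36, a_1 = -8/5, a_2 = 607/400, a_3 = -22007/12000, a_4 = 793027/320000.
Write the denominator as Q(u) = 1 + q1*u + q2*u^2 + q3*u^3. Requiring Q*f - P = O(u^5) with deg P <= 1 kills the coefficients of u^2..u^4 in Q*f:
  u^2: a_2 + q1*a_1 + q2*a_0 = 0, i.e. 607/400 + (-8/5)*q1 + (7/36)*q2 = 0.
  u^3: a_3 + q1*a_2 + q2*a_1 + q3*a_0 = 0, i.e. -22007/12000 + (607/400)*q1 + (-8/5)*q2 + (7/36)*q3 = 0.
  u^4: a_4 + q1*a_3 + q2*a_2 + q3*a_1 = 0, i.e. 793027/320000 + (-22007/12000)*q1 + (607/400)*q2 + (-8/5)*q3 = 0.
Solving this linear system: q1 = 3682935057/4007583280, q2 = -1213788447/5009479100, q3 = 106493456103/400758328000.
The numerator is Q*f truncated at degree 1: P0 = a_0 = 7/36; P1 = a_1 + q1*a_0 = -68352083843/48090999360.


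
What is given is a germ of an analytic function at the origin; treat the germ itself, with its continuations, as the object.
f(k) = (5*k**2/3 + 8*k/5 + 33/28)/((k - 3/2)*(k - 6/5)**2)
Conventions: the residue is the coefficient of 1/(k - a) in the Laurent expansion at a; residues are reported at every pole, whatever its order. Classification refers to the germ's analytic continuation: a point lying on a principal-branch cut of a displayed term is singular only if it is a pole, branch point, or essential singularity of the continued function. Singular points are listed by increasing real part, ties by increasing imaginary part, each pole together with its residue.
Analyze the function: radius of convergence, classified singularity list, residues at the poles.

Radius of convergence at 0: 6/5.
At 6/5: a pole of order 2; residue -1675/21.
At 3/2: a pole of order 1; residue 570/7.

Denominator factor (k - 3/2): pole of order 1 at 3/2, modulus 3/2.
Denominator factor (k - 6/5)^2: pole of order 2 at 6/5, modulus 6/5.
The radius of convergence is the smallest modulus among the singular points: 6/5.
At the order-2 pole 6/5 set g(k) = (k - (6/5))^2*f(k) = (5*k**2/3 + 8*k/5 + 33/28)/(k - 3/2).
Order-2 pole: residue = g'(a); g'(6/5) = -1675/21, so the residue is -1675/21.
At the order-1 pole 3/2 set g(k) = (k - (3/2))*f(k) = (5*k**2/3 + 8*k/5 + 33/28)/(k - 6/5)**2.
Simple pole: residue = g(a) at a = 3/2, which is 570/7.
List the singular points by increasing real part (a conjugate pair: the negative imaginary part first).


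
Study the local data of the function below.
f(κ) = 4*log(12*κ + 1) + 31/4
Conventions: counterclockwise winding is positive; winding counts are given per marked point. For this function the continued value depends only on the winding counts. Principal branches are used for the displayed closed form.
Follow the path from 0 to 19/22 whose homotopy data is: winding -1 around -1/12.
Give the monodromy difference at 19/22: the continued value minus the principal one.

Continued minus principal equals -(8)*pi*i.

The rational part is single-valued and drops out of the difference; each branch term changes only by its own monodromy.
(4)*log(1 - κ/(-1/12)): each positive loop around -1/12 adds 2*pi*i to the log, so winding -1 contributes (4)*(-1)*2*pi*i = -(8)*pi*i.
Summing the contributions at κ = 19/22 gives -(8)*pi*i.


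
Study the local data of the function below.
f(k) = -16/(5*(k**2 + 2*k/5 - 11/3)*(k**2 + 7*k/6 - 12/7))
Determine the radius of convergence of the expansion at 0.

Denominator factor (k**2 + 7*k/6 - 12/7): discriminant 2071/252, real irrational roots -7/12 + (1/84)*sqrt(14497) and -7/12 - (1/84)*sqrt(14497); poles of order 1, moduli -7/12 + (1/84)*sqrt(14497) and 7/12 + (1/84)*sqrt(14497).
Denominator factor (k**2 + 2*k/5 - 11/3): discriminant 1112/75, real irrational roots -1/5 + (1/15)*sqrt(834) and -1/5 - (1/15)*sqrt(834); poles of order 1, moduli -1/5 + (1/15)*sqrt(834) and 1/5 + (1/15)*sqrt(834).
The radius of convergence is the smallest modulus among the singular points: -7/12 + (1/84)*sqrt(14497).

The radius of convergence is -7/12 + (1/84)*sqrt(14497).


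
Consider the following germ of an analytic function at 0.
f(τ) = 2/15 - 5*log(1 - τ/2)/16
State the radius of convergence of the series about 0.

The radius of convergence is 2.

Branch term (-5/16)*log(1 - τ/(2)): its argument vanishes at τ = 2, a logarithmic branch point, modulus 2.
The radius of convergence is the smallest modulus among the singular points: 2.


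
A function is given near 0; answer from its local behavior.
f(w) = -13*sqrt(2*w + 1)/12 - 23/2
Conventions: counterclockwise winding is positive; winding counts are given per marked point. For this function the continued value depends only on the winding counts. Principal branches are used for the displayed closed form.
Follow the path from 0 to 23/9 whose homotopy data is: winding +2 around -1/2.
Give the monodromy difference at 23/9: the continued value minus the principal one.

The rational part is single-valued and drops out of the difference; each branch term changes only by its own monodromy.
(-13/12)*sqrt(1 - w/(-1/2)): winding +2 is even, the square root returns to the same sheet, contribution 0.
Summing the contributions at w = 23/9 gives 0.

Continued minus principal equals 0.


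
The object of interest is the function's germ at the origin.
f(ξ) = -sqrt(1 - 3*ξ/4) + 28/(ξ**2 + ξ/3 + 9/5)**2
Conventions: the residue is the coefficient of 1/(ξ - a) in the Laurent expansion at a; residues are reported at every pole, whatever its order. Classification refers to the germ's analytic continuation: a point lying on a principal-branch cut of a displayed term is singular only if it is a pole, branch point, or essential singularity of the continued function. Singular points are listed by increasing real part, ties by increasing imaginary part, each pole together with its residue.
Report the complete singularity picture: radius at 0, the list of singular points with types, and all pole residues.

Radius of convergence at 0: 4/3.
At (-1/6) - ((1/30)*sqrt(1595))*i: a pole of order 2; residue ((7560/101761)*sqrt(1595))*i.
At (-1/6) + ((1/30)*sqrt(1595))*i: a pole of order 2; residue -((7560/101761)*sqrt(1595))*i.
At 4/3: an algebraic (square-root) branch point.

Denominator factor (ξ**2 + ξ/3 + 9/5)^2: discriminant -319/45, complex-conjugate roots (-1/6) + ((1/30)*sqrt(1595))*i and (-1/6) - ((1/30)*sqrt(1595))*i; poles of order 2, moduli (3/5)*sqrt(5) and (3/5)*sqrt(5).
Branch term (-1)*sqrt(1 - ξ/(4/3)): its argument vanishes at ξ = 4/3, a square-root branch point, modulus 4/3.
The radius of convergence is the smallest modulus among the singular points: 4/3.
The branch term is analytic at (-1/6) - ((1/30)*sqrt(1595))*i and contributes nothing to the residue; only the rational part matters.
The factor ξ**2 + ξ/3 + 9/5 splits as (ξ - a)(ξ - a') with a = (-1/6) - ((1/30)*sqrt(1595))*i, a' = (-1/6) + ((1/30)*sqrt(1595))*i. At the order-2 pole a set g(ξ) = (ξ - a)^2*(rational part) = [28] / (ξ - a')^2.
Order-2 pole: residue = g'(a); g'((-1/6) - ((1/30)*sqrt(1595))*i) = ((7560/101761)*sqrt(1595))*i, so the residue is ((7560/101761)*sqrt(1595))*i.
The branch term is analytic at (-1/6) + ((1/30)*sqrt(1595))*i and contributes nothing to the residue; only the rational part matters.
The factor ξ**2 + ξ/3 + 9/5 splits as (ξ - a)(ξ - a') with a = (-1/6) + ((1/30)*sqrt(1595))*i, a' = (-1/6) - ((1/30)*sqrt(1595))*i. At the order-2 pole a set g(ξ) = (ξ - a)^2*(rational part) = [28] / (ξ - a')^2.
Order-2 pole: residue = g'(a); g'((-1/6) + ((1/30)*sqrt(1595))*i) = -((7560/101761)*sqrt(1595))*i, so the residue is -((7560/101761)*sqrt(1595))*i.
List the singular points by increasing real part (a conjugate pair: the negative imaginary part first).


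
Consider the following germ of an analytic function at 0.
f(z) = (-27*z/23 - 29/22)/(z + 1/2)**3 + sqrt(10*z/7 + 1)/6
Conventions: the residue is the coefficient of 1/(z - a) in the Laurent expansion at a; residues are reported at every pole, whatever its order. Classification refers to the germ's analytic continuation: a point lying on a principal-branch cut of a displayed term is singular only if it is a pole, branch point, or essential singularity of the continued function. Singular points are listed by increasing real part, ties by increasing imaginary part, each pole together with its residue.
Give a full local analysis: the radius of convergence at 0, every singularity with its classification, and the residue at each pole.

Denominator factor (z + 1/2)^3: pole of order 3 at -1/2, modulus 1/2.
Branch term (1/6)*sqrt(1 - z/(-7/10)): its argument vanishes at z = -7/10, a square-root branch point, modulus 7/10.
The radius of convergence is the smallest modulus among the singular points: 1/2.
The branch term is analytic at -1/2 and contributes nothing to the residue; only the rational part matters.
At the order-3 pole -1/2 set g(z) = (z - (-1/2))^3*(rational part) = -27*z/23 - 29/22.
Order-3 pole: residue = g''(a)/2; g''(-1/2) = 0, so the residue is 0.
List the singular points by increasing real part (a conjugate pair: the negative imaginary part first).

Radius of convergence at 0: 1/2.
At -7/10: an algebraic (square-root) branch point.
At -1/2: a pole of order 3; residue 0.
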